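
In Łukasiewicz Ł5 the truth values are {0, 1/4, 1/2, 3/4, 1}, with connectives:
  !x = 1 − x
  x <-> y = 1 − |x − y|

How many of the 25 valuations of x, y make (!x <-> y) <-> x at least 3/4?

value 1: 7 assignments (counts)
value 3/4: 7 assignments (counts)
value 1/2: 6 assignments
value 1/4: 3 assignments
value 0: 2 assignments
So 14 of the 25 assignments meet the threshold.

14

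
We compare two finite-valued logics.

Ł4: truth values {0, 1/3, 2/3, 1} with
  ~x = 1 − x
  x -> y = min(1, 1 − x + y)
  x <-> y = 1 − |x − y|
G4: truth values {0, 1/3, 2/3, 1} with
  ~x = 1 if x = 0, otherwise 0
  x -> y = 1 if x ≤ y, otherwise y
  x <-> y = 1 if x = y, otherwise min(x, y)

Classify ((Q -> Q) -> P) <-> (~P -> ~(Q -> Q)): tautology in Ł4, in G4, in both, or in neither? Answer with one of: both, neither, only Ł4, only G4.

only Ł4

In Ł4: every assignment gives 1 — tautology.
In G4: at P = 1/3, Q = 0 the value is 1/3 — not a tautology.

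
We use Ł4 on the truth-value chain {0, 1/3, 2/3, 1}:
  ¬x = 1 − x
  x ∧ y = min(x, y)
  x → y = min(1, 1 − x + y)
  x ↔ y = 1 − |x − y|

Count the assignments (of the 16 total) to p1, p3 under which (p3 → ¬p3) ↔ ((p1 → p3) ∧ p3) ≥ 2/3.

4

p1 = 0, p3 = 0 ↦ 0  <
p1 = 0, p3 = 1/3 ↦ 1/3  <
p1 = 0, p3 = 2/3 ↦ 1  ≥
p1 = 0, p3 = 1 ↦ 0  <
p1 = 1/3, p3 = 0 ↦ 0  <
p1 = 1/3, p3 = 1/3 ↦ 1/3  <
p1 = 1/3, p3 = 2/3 ↦ 1  ≥
p1 = 1/3, p3 = 1 ↦ 0  <
p1 = 2/3, p3 = 0 ↦ 0  <
p1 = 2/3, p3 = 1/3 ↦ 1/3  <
p1 = 2/3, p3 = 2/3 ↦ 1  ≥
p1 = 2/3, p3 = 1 ↦ 0  <
p1 = 1, p3 = 0 ↦ 0  <
p1 = 1, p3 = 1/3 ↦ 1/3  <
p1 = 1, p3 = 2/3 ↦ 1  ≥
p1 = 1, p3 = 1 ↦ 0  <
So 4 of the 16 assignments meet the threshold.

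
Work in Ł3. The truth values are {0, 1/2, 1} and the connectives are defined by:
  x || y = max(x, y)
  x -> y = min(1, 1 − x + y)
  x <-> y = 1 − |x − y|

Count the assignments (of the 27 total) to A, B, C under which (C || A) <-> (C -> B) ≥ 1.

10

value 1: 10 assignments (counts)
value 1/2: 11 assignments
value 0: 6 assignments
So 10 of the 27 assignments meet the threshold.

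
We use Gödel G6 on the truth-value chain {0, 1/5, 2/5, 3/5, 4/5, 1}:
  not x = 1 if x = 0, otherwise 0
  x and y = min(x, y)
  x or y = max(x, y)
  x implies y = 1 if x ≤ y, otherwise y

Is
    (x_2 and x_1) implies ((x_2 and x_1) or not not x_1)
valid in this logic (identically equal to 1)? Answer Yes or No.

Yes

At x_1 = 1, x_2 = 3/5, for instance:
x_2 and x_1 = 3/5 and 1 = 3/5
not x_1 = not 1 = 0
not not x_1 = not 0 = 1
(x_2 and x_1) or not not x_1 = 3/5 or 1 = 1
(x_2 and x_1) implies ((x_2 and x_1) or not not x_1) = 3/5 implies 1 = 1
and checking the remaining 35 assignments likewise gives ≥ 1 in every case.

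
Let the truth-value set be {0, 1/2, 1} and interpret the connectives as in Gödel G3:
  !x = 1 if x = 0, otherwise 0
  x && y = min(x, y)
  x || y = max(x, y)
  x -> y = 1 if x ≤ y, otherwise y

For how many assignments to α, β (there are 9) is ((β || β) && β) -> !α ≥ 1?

5

α = 0, β = 0 ↦ 1  ≥
α = 0, β = 1/2 ↦ 1  ≥
α = 0, β = 1 ↦ 1  ≥
α = 1/2, β = 0 ↦ 1  ≥
α = 1/2, β = 1/2 ↦ 0  <
α = 1/2, β = 1 ↦ 0  <
α = 1, β = 0 ↦ 1  ≥
α = 1, β = 1/2 ↦ 0  <
α = 1, β = 1 ↦ 0  <
So 5 of the 9 assignments meet the threshold.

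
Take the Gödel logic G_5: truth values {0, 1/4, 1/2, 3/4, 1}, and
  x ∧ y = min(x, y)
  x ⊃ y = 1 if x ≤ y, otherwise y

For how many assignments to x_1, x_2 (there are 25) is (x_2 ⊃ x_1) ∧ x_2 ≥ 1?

1

value 1: 1 assignment (counts)
value 3/4: 3 assignments
value 1/2: 5 assignments
value 1/4: 7 assignments
value 0: 9 assignments
So 1 of the 25 assignments meets the threshold.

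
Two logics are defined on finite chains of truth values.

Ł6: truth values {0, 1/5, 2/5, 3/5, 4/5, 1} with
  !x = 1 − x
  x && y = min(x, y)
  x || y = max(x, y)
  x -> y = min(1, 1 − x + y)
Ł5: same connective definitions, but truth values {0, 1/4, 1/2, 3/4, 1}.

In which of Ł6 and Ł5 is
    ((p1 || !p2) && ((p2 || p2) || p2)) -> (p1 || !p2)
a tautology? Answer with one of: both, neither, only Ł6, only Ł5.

In Ł6: every assignment gives 1 — tautology.
In Ł5: every assignment gives 1 — tautology.

both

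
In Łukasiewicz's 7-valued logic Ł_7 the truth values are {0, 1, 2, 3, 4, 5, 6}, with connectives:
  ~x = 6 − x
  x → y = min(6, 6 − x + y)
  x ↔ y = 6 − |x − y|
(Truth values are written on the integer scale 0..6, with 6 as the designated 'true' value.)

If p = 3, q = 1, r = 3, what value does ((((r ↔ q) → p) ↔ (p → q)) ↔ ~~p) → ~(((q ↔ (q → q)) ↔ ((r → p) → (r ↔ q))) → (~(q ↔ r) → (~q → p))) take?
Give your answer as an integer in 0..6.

r ↔ q = 3 ↔ 1 = 4
(r ↔ q) → p = 4 → 3 = 5
p → q = 3 → 1 = 4
((r ↔ q) → p) ↔ (p → q) = 5 ↔ 4 = 5
~p = ~3 = 3
~~p = ~3 = 3
(((r ↔ q) → p) ↔ (p → q)) ↔ ~~p = 5 ↔ 3 = 4
q → q = 1 → 1 = 6
q ↔ (q → q) = 1 ↔ 6 = 1
r → p = 3 → 3 = 6
r ↔ q = 3 ↔ 1 = 4
(r → p) → (r ↔ q) = 6 → 4 = 4
(q ↔ (q → q)) ↔ ((r → p) → (r ↔ q)) = 1 ↔ 4 = 3
q ↔ r = 1 ↔ 3 = 4
~(q ↔ r) = ~4 = 2
~q = ~1 = 5
~q → p = 5 → 3 = 4
~(q ↔ r) → (~q → p) = 2 → 4 = 6
((q ↔ (q → q)) ↔ ((r → p) → (r ↔ q))) → (~(q ↔ r) → (~q → p)) = 3 → 6 = 6
~(((q ↔ (q → q)) ↔ ((r → p) → (r ↔ q))) → (~(q ↔ r) → (~q → p))) = ~6 = 0
((((r ↔ q) → p) ↔ (p → q)) ↔ ~~p) → ~(((q ↔ (q → q)) ↔ ((r → p) → (r ↔ q))) → (~(q ↔ r) → (~q → p))) = 4 → 0 = 2

2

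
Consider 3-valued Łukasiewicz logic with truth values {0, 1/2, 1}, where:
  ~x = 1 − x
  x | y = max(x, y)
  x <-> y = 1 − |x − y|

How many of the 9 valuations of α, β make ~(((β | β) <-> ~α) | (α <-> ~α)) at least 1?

α = 0, β = 0 ↦ 1  ≥
α = 0, β = 1/2 ↦ 1/2  <
α = 0, β = 1 ↦ 0  <
α = 1/2, β = 0 ↦ 0  <
α = 1/2, β = 1/2 ↦ 0  <
α = 1/2, β = 1 ↦ 0  <
α = 1, β = 0 ↦ 0  <
α = 1, β = 1/2 ↦ 1/2  <
α = 1, β = 1 ↦ 1  ≥
So 2 of the 9 assignments meet the threshold.

2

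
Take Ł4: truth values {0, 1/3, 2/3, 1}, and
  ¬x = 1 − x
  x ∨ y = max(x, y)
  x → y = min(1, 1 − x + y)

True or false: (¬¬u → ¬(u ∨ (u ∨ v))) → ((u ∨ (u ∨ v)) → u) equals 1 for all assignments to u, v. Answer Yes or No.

Counterexample: take u = 0, v = 1/3.
¬u = ¬0 = 1
¬¬u = ¬1 = 0
u ∨ v = 0 ∨ 1/3 = 1/3
u ∨ (u ∨ v) = 0 ∨ 1/3 = 1/3
¬(u ∨ (u ∨ v)) = ¬1/3 = 2/3
¬¬u → ¬(u ∨ (u ∨ v)) = 0 → 2/3 = 1
u ∨ v = 0 ∨ 1/3 = 1/3
u ∨ (u ∨ v) = 0 ∨ 1/3 = 1/3
(u ∨ (u ∨ v)) → u = 1/3 → 0 = 2/3
(¬¬u → ¬(u ∨ (u ∨ v))) → ((u ∨ (u ∨ v)) → u) = 1 → 2/3 = 2/3
This gives 2/3 ≠ 1.

No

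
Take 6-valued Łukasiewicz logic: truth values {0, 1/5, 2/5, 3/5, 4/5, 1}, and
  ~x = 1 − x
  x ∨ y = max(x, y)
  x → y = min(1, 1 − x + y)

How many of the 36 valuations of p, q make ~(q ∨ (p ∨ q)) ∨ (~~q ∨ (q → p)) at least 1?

value 1: 26 assignments (counts)
value 4/5: 7 assignments
value 3/5: 3 assignments
So 26 of the 36 assignments meet the threshold.

26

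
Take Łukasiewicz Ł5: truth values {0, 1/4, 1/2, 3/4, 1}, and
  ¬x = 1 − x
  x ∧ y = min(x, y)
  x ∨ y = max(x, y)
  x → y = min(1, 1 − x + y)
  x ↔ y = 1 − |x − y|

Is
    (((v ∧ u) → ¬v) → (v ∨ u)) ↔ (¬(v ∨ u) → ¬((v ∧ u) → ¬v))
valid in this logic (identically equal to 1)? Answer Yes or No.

Yes

At u = 0, v = 3/4, for instance:
v ∧ u = 3/4 ∧ 0 = 0
¬v = ¬3/4 = 1/4
(v ∧ u) → ¬v = 0 → 1/4 = 1
v ∨ u = 3/4 ∨ 0 = 3/4
((v ∧ u) → ¬v) → (v ∨ u) = 1 → 3/4 = 3/4
¬(v ∨ u) = ¬3/4 = 1/4
¬((v ∧ u) → ¬v) = ¬1 = 0
¬(v ∨ u) → ¬((v ∧ u) → ¬v) = 1/4 → 0 = 3/4
(((v ∧ u) → ¬v) → (v ∨ u)) ↔ (¬(v ∨ u) → ¬((v ∧ u) → ¬v)) = 3/4 ↔ 3/4 = 1
and checking the remaining 24 assignments likewise gives ≥ 1 in every case.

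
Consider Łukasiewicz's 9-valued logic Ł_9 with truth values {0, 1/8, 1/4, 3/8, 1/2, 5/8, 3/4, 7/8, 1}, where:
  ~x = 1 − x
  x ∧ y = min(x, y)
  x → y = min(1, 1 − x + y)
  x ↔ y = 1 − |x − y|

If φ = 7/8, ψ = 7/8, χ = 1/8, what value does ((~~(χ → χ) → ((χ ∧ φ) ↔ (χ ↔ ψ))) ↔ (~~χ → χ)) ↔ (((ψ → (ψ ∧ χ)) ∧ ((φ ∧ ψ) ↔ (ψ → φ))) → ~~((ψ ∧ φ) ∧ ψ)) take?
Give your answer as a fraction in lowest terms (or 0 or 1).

7/8

χ → χ = 1/8 → 1/8 = 1
~(χ → χ) = ~1 = 0
~~(χ → χ) = ~0 = 1
χ ∧ φ = 1/8 ∧ 7/8 = 1/8
χ ↔ ψ = 1/8 ↔ 7/8 = 1/4
(χ ∧ φ) ↔ (χ ↔ ψ) = 1/8 ↔ 1/4 = 7/8
~~(χ → χ) → ((χ ∧ φ) ↔ (χ ↔ ψ)) = 1 → 7/8 = 7/8
~χ = ~1/8 = 7/8
~~χ = ~7/8 = 1/8
~~χ → χ = 1/8 → 1/8 = 1
(~~(χ → χ) → ((χ ∧ φ) ↔ (χ ↔ ψ))) ↔ (~~χ → χ) = 7/8 ↔ 1 = 7/8
ψ ∧ χ = 7/8 ∧ 1/8 = 1/8
ψ → (ψ ∧ χ) = 7/8 → 1/8 = 1/4
φ ∧ ψ = 7/8 ∧ 7/8 = 7/8
ψ → φ = 7/8 → 7/8 = 1
(φ ∧ ψ) ↔ (ψ → φ) = 7/8 ↔ 1 = 7/8
(ψ → (ψ ∧ χ)) ∧ ((φ ∧ ψ) ↔ (ψ → φ)) = 1/4 ∧ 7/8 = 1/4
ψ ∧ φ = 7/8 ∧ 7/8 = 7/8
(ψ ∧ φ) ∧ ψ = 7/8 ∧ 7/8 = 7/8
~((ψ ∧ φ) ∧ ψ) = ~7/8 = 1/8
~~((ψ ∧ φ) ∧ ψ) = ~1/8 = 7/8
((ψ → (ψ ∧ χ)) ∧ ((φ ∧ ψ) ↔ (ψ → φ))) → ~~((ψ ∧ φ) ∧ ψ) = 1/4 → 7/8 = 1
((~~(χ → χ) → ((χ ∧ φ) ↔ (χ ↔ ψ))) ↔ (~~χ → χ)) ↔ (((ψ → (ψ ∧ χ)) ∧ ((φ ∧ ψ) ↔ (ψ → φ))) → ~~((ψ ∧ φ) ∧ ψ)) = 7/8 ↔ 1 = 7/8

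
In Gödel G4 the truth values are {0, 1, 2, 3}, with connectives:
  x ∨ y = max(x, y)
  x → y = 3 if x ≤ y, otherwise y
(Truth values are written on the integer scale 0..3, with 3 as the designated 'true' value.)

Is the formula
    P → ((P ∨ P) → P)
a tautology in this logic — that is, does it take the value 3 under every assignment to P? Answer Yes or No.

Yes

P = 0 ↦ 3
P = 1 ↦ 3
P = 2 ↦ 3
P = 3 ↦ 3
Every assignment gives a value ≥ 3.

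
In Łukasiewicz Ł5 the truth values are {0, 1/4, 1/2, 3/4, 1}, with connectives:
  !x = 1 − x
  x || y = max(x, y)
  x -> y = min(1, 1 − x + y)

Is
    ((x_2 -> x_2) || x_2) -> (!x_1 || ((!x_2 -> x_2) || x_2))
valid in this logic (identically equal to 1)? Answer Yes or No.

No

Counterexample: take x_1 = 1/4, x_2 = 0.
x_2 -> x_2 = 0 -> 0 = 1
(x_2 -> x_2) || x_2 = 1 || 0 = 1
!x_1 = !1/4 = 3/4
!x_2 = !0 = 1
!x_2 -> x_2 = 1 -> 0 = 0
(!x_2 -> x_2) || x_2 = 0 || 0 = 0
!x_1 || ((!x_2 -> x_2) || x_2) = 3/4 || 0 = 3/4
((x_2 -> x_2) || x_2) -> (!x_1 || ((!x_2 -> x_2) || x_2)) = 1 -> 3/4 = 3/4
This gives 3/4 ≠ 1.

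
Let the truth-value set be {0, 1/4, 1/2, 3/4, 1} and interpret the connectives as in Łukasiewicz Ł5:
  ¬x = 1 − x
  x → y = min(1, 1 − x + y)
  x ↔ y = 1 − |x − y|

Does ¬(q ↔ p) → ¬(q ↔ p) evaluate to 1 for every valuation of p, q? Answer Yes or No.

Yes

At p = 1/2, q = 1, for instance:
q ↔ p = 1 ↔ 1/2 = 1/2
¬(q ↔ p) = ¬1/2 = 1/2
¬(q ↔ p) → ¬(q ↔ p) = 1/2 → 1/2 = 1
and checking the remaining 24 assignments likewise gives ≥ 1 in every case.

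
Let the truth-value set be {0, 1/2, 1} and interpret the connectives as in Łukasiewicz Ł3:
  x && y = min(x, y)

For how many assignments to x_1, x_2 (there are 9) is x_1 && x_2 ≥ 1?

1

x_1 = 0, x_2 = 0 ↦ 0  <
x_1 = 0, x_2 = 1/2 ↦ 0  <
x_1 = 0, x_2 = 1 ↦ 0  <
x_1 = 1/2, x_2 = 0 ↦ 0  <
x_1 = 1/2, x_2 = 1/2 ↦ 1/2  <
x_1 = 1/2, x_2 = 1 ↦ 1/2  <
x_1 = 1, x_2 = 0 ↦ 0  <
x_1 = 1, x_2 = 1/2 ↦ 1/2  <
x_1 = 1, x_2 = 1 ↦ 1  ≥
So 1 of the 9 assignments meets the threshold.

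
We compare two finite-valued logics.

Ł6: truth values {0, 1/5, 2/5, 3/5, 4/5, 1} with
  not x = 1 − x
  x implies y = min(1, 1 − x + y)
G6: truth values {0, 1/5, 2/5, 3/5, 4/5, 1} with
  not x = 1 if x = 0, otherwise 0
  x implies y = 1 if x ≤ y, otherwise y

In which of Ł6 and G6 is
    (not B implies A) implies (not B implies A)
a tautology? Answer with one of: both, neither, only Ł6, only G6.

both

In Ł6: every assignment gives 1 — tautology.
In G6: every assignment gives 1 — tautology.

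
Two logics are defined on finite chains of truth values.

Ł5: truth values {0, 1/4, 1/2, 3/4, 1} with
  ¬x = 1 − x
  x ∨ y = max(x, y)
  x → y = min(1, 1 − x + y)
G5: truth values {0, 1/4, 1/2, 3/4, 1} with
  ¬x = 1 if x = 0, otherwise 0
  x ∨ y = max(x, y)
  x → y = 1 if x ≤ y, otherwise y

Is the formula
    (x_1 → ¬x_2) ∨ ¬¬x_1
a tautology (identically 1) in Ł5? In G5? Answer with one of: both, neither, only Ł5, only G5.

In Ł5: at x_1 = 1/4, x_2 = 1 the value is 3/4 — not a tautology.
In G5: every assignment gives 1 — tautology.

only G5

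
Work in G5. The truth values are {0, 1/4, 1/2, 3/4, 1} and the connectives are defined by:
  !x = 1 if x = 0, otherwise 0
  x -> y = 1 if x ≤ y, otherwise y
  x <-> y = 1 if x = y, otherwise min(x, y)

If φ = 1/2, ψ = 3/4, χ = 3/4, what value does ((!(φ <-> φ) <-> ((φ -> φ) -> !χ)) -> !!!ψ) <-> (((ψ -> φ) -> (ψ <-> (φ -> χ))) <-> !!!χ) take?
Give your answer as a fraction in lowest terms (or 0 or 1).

φ <-> φ = 1/2 <-> 1/2 = 1
!(φ <-> φ) = !1 = 0
φ -> φ = 1/2 -> 1/2 = 1
!χ = !3/4 = 0
(φ -> φ) -> !χ = 1 -> 0 = 0
!(φ <-> φ) <-> ((φ -> φ) -> !χ) = 0 <-> 0 = 1
!ψ = !3/4 = 0
!!ψ = !0 = 1
!!!ψ = !1 = 0
(!(φ <-> φ) <-> ((φ -> φ) -> !χ)) -> !!!ψ = 1 -> 0 = 0
ψ -> φ = 3/4 -> 1/2 = 1/2
φ -> χ = 1/2 -> 3/4 = 1
ψ <-> (φ -> χ) = 3/4 <-> 1 = 3/4
(ψ -> φ) -> (ψ <-> (φ -> χ)) = 1/2 -> 3/4 = 1
!χ = !3/4 = 0
!!χ = !0 = 1
!!!χ = !1 = 0
((ψ -> φ) -> (ψ <-> (φ -> χ))) <-> !!!χ = 1 <-> 0 = 0
((!(φ <-> φ) <-> ((φ -> φ) -> !χ)) -> !!!ψ) <-> (((ψ -> φ) -> (ψ <-> (φ -> χ))) <-> !!!χ) = 0 <-> 0 = 1

1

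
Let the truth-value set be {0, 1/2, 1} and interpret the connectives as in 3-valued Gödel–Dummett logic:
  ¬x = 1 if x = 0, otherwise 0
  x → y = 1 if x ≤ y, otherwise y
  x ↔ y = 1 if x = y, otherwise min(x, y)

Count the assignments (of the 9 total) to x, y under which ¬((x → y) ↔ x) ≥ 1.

5

x = 0, y = 0 ↦ 1  ≥
x = 0, y = 1/2 ↦ 1  ≥
x = 0, y = 1 ↦ 1  ≥
x = 1/2, y = 0 ↦ 1  ≥
x = 1/2, y = 1/2 ↦ 0  <
x = 1/2, y = 1 ↦ 0  <
x = 1, y = 0 ↦ 1  ≥
x = 1, y = 1/2 ↦ 0  <
x = 1, y = 1 ↦ 0  <
So 5 of the 9 assignments meet the threshold.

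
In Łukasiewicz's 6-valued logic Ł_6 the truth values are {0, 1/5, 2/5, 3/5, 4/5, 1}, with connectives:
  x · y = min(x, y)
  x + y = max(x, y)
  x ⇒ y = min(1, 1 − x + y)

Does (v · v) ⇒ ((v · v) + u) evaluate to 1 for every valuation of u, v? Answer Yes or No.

At u = 4/5, v = 0, for instance:
v · v = 0 · 0 = 0
(v · v) + u = 0 + 4/5 = 4/5
(v · v) ⇒ ((v · v) + u) = 0 ⇒ 4/5 = 1
and checking the remaining 35 assignments likewise gives ≥ 1 in every case.

Yes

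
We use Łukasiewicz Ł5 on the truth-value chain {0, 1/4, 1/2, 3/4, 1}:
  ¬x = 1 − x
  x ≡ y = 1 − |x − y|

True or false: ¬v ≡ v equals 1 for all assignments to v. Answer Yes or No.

Counterexample: take v = 0.
¬v = ¬0 = 1
¬v ≡ v = 1 ≡ 0 = 0
This gives 0 ≠ 1.

No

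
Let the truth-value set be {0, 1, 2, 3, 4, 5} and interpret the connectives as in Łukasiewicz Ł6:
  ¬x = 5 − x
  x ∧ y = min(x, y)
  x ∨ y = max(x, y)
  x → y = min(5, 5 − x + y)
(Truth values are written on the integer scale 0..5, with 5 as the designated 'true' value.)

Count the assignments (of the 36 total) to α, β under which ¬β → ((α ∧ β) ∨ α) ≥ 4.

26

value 5: 21 assignments (counts)
value 4: 5 assignments (counts)
value 3: 4 assignments
value 2: 3 assignments
value 1: 2 assignments
value 0: 1 assignment
So 26 of the 36 assignments meet the threshold.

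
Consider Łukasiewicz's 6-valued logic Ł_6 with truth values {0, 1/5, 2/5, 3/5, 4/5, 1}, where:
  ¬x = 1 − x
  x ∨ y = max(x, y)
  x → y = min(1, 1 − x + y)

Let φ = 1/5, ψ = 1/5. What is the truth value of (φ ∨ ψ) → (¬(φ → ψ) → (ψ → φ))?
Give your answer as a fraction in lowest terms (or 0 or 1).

φ ∨ ψ = 1/5 ∨ 1/5 = 1/5
φ → ψ = 1/5 → 1/5 = 1
¬(φ → ψ) = ¬1 = 0
ψ → φ = 1/5 → 1/5 = 1
¬(φ → ψ) → (ψ → φ) = 0 → 1 = 1
(φ ∨ ψ) → (¬(φ → ψ) → (ψ → φ)) = 1/5 → 1 = 1

1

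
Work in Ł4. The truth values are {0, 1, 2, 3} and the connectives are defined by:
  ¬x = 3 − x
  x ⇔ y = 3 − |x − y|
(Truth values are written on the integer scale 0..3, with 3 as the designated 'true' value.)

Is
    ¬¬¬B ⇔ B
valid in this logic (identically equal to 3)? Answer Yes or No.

No

Counterexample: take B = 0.
¬B = ¬0 = 3
¬¬B = ¬3 = 0
¬¬¬B = ¬0 = 3
¬¬¬B ⇔ B = 3 ⇔ 0 = 0
This gives 0 ≠ 3.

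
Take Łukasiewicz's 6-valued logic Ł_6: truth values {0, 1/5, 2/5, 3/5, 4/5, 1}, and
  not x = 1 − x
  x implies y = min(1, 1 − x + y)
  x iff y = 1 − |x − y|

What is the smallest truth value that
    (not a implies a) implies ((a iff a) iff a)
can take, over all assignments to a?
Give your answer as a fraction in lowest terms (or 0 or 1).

3/5

Take a = 2/5:
not a = not 2/5 = 3/5
not a implies a = 3/5 implies 2/5 = 4/5
a iff a = 2/5 iff 2/5 = 1
(a iff a) iff a = 1 iff 2/5 = 2/5
(not a implies a) implies ((a iff a) iff a) = 4/5 implies 2/5 = 3/5
No assignment yields a value below 3/5, so this is the minimum.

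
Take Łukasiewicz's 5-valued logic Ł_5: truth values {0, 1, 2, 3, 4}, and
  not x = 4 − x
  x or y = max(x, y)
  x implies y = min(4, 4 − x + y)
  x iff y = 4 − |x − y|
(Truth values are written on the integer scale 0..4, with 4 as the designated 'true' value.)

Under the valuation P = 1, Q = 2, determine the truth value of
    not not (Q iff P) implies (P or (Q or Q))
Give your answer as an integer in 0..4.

3

Q iff P = 2 iff 1 = 3
not (Q iff P) = not 3 = 1
not not (Q iff P) = not 1 = 3
Q or Q = 2 or 2 = 2
P or (Q or Q) = 1 or 2 = 2
not not (Q iff P) implies (P or (Q or Q)) = 3 implies 2 = 3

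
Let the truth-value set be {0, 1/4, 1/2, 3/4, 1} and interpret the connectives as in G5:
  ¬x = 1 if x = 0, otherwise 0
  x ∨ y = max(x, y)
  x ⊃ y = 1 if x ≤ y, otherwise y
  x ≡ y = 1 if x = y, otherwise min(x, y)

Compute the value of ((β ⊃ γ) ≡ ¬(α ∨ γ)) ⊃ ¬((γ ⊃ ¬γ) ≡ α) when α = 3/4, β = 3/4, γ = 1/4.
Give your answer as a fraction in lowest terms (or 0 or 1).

β ⊃ γ = 3/4 ⊃ 1/4 = 1/4
α ∨ γ = 3/4 ∨ 1/4 = 3/4
¬(α ∨ γ) = ¬3/4 = 0
(β ⊃ γ) ≡ ¬(α ∨ γ) = 1/4 ≡ 0 = 0
¬γ = ¬1/4 = 0
γ ⊃ ¬γ = 1/4 ⊃ 0 = 0
(γ ⊃ ¬γ) ≡ α = 0 ≡ 3/4 = 0
¬((γ ⊃ ¬γ) ≡ α) = ¬0 = 1
((β ⊃ γ) ≡ ¬(α ∨ γ)) ⊃ ¬((γ ⊃ ¬γ) ≡ α) = 0 ⊃ 1 = 1

1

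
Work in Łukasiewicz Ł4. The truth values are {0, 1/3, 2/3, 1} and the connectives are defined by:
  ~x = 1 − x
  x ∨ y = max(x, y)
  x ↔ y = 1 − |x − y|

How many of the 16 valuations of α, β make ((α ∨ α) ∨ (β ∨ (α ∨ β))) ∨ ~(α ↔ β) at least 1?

α = 0, β = 0 ↦ 0  <
α = 0, β = 1/3 ↦ 1/3  <
α = 0, β = 2/3 ↦ 2/3  <
α = 0, β = 1 ↦ 1  ≥
α = 1/3, β = 0 ↦ 1/3  <
α = 1/3, β = 1/3 ↦ 1/3  <
α = 1/3, β = 2/3 ↦ 2/3  <
α = 1/3, β = 1 ↦ 1  ≥
α = 2/3, β = 0 ↦ 2/3  <
α = 2/3, β = 1/3 ↦ 2/3  <
α = 2/3, β = 2/3 ↦ 2/3  <
α = 2/3, β = 1 ↦ 1  ≥
α = 1, β = 0 ↦ 1  ≥
α = 1, β = 1/3 ↦ 1  ≥
α = 1, β = 2/3 ↦ 1  ≥
α = 1, β = 1 ↦ 1  ≥
So 7 of the 16 assignments meet the threshold.

7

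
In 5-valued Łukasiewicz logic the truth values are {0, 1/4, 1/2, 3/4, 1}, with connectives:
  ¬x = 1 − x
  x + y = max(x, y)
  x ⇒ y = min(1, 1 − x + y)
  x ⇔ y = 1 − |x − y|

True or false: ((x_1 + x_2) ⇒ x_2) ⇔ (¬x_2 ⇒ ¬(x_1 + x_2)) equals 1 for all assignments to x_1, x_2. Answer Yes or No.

Yes

At x_1 = 1/4, x_2 = 1/2, for instance:
x_1 + x_2 = 1/4 + 1/2 = 1/2
(x_1 + x_2) ⇒ x_2 = 1/2 ⇒ 1/2 = 1
¬x_2 = ¬1/2 = 1/2
¬(x_1 + x_2) = ¬1/2 = 1/2
¬x_2 ⇒ ¬(x_1 + x_2) = 1/2 ⇒ 1/2 = 1
((x_1 + x_2) ⇒ x_2) ⇔ (¬x_2 ⇒ ¬(x_1 + x_2)) = 1 ⇔ 1 = 1
and checking the remaining 24 assignments likewise gives ≥ 1 in every case.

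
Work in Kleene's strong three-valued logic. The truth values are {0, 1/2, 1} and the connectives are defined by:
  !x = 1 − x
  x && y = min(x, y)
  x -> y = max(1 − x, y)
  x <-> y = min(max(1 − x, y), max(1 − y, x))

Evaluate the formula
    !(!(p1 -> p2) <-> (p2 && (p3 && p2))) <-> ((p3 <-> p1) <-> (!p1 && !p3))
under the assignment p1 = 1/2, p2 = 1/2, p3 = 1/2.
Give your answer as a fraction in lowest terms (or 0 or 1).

1/2

p1 -> p2 = 1/2 -> 1/2 = 1/2
!(p1 -> p2) = !1/2 = 1/2
p3 && p2 = 1/2 && 1/2 = 1/2
p2 && (p3 && p2) = 1/2 && 1/2 = 1/2
!(p1 -> p2) <-> (p2 && (p3 && p2)) = 1/2 <-> 1/2 = 1/2
!(!(p1 -> p2) <-> (p2 && (p3 && p2))) = !1/2 = 1/2
p3 <-> p1 = 1/2 <-> 1/2 = 1/2
!p1 = !1/2 = 1/2
!p3 = !1/2 = 1/2
!p1 && !p3 = 1/2 && 1/2 = 1/2
(p3 <-> p1) <-> (!p1 && !p3) = 1/2 <-> 1/2 = 1/2
!(!(p1 -> p2) <-> (p2 && (p3 && p2))) <-> ((p3 <-> p1) <-> (!p1 && !p3)) = 1/2 <-> 1/2 = 1/2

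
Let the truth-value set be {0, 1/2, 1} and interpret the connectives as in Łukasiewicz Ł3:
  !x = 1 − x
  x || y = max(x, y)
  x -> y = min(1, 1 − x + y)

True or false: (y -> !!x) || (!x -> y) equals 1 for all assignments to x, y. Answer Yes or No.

Counterexample: take x = 0, y = 1/2.
!x = !0 = 1
!!x = !1 = 0
y -> !!x = 1/2 -> 0 = 1/2
!x = !0 = 1
!x -> y = 1 -> 1/2 = 1/2
(y -> !!x) || (!x -> y) = 1/2 || 1/2 = 1/2
This gives 1/2 ≠ 1.

No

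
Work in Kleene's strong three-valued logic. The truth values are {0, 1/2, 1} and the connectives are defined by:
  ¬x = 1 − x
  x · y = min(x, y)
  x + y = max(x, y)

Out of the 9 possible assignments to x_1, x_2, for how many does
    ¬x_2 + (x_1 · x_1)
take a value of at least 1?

x_1 = 0, x_2 = 0 ↦ 1  ≥
x_1 = 0, x_2 = 1/2 ↦ 1/2  <
x_1 = 0, x_2 = 1 ↦ 0  <
x_1 = 1/2, x_2 = 0 ↦ 1  ≥
x_1 = 1/2, x_2 = 1/2 ↦ 1/2  <
x_1 = 1/2, x_2 = 1 ↦ 1/2  <
x_1 = 1, x_2 = 0 ↦ 1  ≥
x_1 = 1, x_2 = 1/2 ↦ 1  ≥
x_1 = 1, x_2 = 1 ↦ 1  ≥
So 5 of the 9 assignments meet the threshold.

5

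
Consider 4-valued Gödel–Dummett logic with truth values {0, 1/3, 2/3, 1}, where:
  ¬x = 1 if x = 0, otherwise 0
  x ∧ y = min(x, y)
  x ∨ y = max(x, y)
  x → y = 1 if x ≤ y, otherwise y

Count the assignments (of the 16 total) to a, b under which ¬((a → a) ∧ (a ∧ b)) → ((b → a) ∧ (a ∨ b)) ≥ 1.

a = 0, b = 0 ↦ 0  <
a = 0, b = 1/3 ↦ 0  <
a = 0, b = 2/3 ↦ 0  <
a = 0, b = 1 ↦ 0  <
a = 1/3, b = 0 ↦ 1/3  <
a = 1/3, b = 1/3 ↦ 1  ≥
a = 1/3, b = 2/3 ↦ 1  ≥
a = 1/3, b = 1 ↦ 1  ≥
a = 2/3, b = 0 ↦ 2/3  <
a = 2/3, b = 1/3 ↦ 1  ≥
a = 2/3, b = 2/3 ↦ 1  ≥
a = 2/3, b = 1 ↦ 1  ≥
a = 1, b = 0 ↦ 1  ≥
a = 1, b = 1/3 ↦ 1  ≥
a = 1, b = 2/3 ↦ 1  ≥
a = 1, b = 1 ↦ 1  ≥
So 10 of the 16 assignments meet the threshold.

10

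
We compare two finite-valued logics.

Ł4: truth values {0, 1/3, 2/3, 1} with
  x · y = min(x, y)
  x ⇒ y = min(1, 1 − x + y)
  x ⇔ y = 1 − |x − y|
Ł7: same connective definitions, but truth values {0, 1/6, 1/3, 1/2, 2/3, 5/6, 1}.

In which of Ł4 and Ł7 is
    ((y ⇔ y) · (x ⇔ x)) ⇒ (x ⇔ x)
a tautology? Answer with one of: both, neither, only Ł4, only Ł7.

In Ł4: every assignment gives 1 — tautology.
In Ł7: every assignment gives 1 — tautology.

both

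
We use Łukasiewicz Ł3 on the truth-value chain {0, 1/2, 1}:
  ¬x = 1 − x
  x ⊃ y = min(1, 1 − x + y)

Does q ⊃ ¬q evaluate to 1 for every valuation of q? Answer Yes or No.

Counterexample: take q = 1.
¬q = ¬1 = 0
q ⊃ ¬q = 1 ⊃ 0 = 0
This gives 0 ≠ 1.

No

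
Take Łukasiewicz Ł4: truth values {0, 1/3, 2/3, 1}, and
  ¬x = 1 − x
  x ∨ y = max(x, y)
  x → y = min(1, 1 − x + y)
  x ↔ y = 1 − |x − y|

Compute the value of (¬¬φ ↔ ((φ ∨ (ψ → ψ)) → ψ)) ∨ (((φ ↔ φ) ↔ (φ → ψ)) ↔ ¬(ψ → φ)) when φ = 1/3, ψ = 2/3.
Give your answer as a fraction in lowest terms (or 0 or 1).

¬φ = ¬1/3 = 2/3
¬¬φ = ¬2/3 = 1/3
ψ → ψ = 2/3 → 2/3 = 1
φ ∨ (ψ → ψ) = 1/3 ∨ 1 = 1
(φ ∨ (ψ → ψ)) → ψ = 1 → 2/3 = 2/3
¬¬φ ↔ ((φ ∨ (ψ → ψ)) → ψ) = 1/3 ↔ 2/3 = 2/3
φ ↔ φ = 1/3 ↔ 1/3 = 1
φ → ψ = 1/3 → 2/3 = 1
(φ ↔ φ) ↔ (φ → ψ) = 1 ↔ 1 = 1
ψ → φ = 2/3 → 1/3 = 2/3
¬(ψ → φ) = ¬2/3 = 1/3
((φ ↔ φ) ↔ (φ → ψ)) ↔ ¬(ψ → φ) = 1 ↔ 1/3 = 1/3
(¬¬φ ↔ ((φ ∨ (ψ → ψ)) → ψ)) ∨ (((φ ↔ φ) ↔ (φ → ψ)) ↔ ¬(ψ → φ)) = 2/3 ∨ 1/3 = 2/3

2/3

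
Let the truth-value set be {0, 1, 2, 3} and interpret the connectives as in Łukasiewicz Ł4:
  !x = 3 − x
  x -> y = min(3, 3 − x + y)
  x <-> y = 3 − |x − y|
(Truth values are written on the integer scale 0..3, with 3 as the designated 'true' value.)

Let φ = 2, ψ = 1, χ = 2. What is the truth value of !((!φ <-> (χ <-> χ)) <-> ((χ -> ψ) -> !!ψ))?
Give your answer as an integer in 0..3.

1

!φ = !2 = 1
χ <-> χ = 2 <-> 2 = 3
!φ <-> (χ <-> χ) = 1 <-> 3 = 1
χ -> ψ = 2 -> 1 = 2
!ψ = !1 = 2
!!ψ = !2 = 1
(χ -> ψ) -> !!ψ = 2 -> 1 = 2
(!φ <-> (χ <-> χ)) <-> ((χ -> ψ) -> !!ψ) = 1 <-> 2 = 2
!((!φ <-> (χ <-> χ)) <-> ((χ -> ψ) -> !!ψ)) = !2 = 1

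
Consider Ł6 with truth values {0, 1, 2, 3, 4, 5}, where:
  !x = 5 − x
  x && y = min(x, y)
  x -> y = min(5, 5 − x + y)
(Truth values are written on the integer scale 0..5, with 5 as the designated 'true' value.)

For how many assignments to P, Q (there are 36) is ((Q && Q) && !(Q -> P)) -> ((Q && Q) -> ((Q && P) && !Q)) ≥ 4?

31

value 5: 28 assignments (counts)
value 4: 3 assignments (counts)
value 3: 1 assignment
value 2: 2 assignments
value 1: 1 assignment
value 0: 1 assignment
So 31 of the 36 assignments meet the threshold.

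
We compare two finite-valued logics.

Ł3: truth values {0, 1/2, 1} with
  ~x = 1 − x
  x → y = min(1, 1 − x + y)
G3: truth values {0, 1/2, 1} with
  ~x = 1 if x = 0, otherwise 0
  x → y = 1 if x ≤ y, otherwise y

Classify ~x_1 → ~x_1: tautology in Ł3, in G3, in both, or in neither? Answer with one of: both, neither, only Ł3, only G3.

In Ł3: every assignment gives 1 — tautology.
In G3: every assignment gives 1 — tautology.

both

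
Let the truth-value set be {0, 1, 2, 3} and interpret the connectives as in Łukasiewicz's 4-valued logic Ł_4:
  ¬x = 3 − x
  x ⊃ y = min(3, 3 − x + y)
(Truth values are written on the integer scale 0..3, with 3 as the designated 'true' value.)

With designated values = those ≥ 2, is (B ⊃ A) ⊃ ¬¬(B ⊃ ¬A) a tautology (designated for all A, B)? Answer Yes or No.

Counterexample: take A = 3, B = 2.
B ⊃ A = 2 ⊃ 3 = 3
¬A = ¬3 = 0
B ⊃ ¬A = 2 ⊃ 0 = 1
¬(B ⊃ ¬A) = ¬1 = 2
¬¬(B ⊃ ¬A) = ¬2 = 1
(B ⊃ A) ⊃ ¬¬(B ⊃ ¬A) = 3 ⊃ 1 = 1
This gives 1, which is below 2.

No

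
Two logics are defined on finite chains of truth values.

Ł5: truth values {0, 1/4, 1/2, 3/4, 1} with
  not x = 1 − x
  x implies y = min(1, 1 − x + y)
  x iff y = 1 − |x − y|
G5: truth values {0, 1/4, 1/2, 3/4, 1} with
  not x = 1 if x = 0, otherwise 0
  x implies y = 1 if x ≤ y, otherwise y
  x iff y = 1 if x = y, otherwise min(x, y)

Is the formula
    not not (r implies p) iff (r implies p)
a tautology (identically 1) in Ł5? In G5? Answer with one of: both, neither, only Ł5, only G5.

only Ł5

In Ł5: every assignment gives 1 — tautology.
In G5: at p = 1/4, r = 1/2 the value is 1/4 — not a tautology.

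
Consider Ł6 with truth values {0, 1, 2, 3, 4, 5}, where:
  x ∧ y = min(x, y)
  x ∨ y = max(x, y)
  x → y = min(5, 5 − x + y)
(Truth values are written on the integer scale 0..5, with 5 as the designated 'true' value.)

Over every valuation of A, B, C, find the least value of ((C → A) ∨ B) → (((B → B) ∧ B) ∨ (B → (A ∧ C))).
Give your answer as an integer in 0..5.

Take A = 0, B = 2, C = 0:
C → A = 0 → 0 = 5
(C → A) ∨ B = 5 ∨ 2 = 5
B → B = 2 → 2 = 5
(B → B) ∧ B = 5 ∧ 2 = 2
A ∧ C = 0 ∧ 0 = 0
B → (A ∧ C) = 2 → 0 = 3
((B → B) ∧ B) ∨ (B → (A ∧ C)) = 2 ∨ 3 = 3
((C → A) ∨ B) → (((B → B) ∧ B) ∨ (B → (A ∧ C))) = 5 → 3 = 3
No assignment yields a value below 3, so this is the minimum.

3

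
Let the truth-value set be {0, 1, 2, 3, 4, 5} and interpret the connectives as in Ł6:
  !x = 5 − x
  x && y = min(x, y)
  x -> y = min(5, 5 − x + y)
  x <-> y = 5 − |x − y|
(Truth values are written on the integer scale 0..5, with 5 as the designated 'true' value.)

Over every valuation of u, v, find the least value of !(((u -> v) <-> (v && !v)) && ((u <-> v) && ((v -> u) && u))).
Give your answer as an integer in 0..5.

2

Take u = 3, v = 1:
u -> v = 3 -> 1 = 3
!v = !1 = 4
v && !v = 1 && 4 = 1
(u -> v) <-> (v && !v) = 3 <-> 1 = 3
u <-> v = 3 <-> 1 = 3
v -> u = 1 -> 3 = 5
(v -> u) && u = 5 && 3 = 3
(u <-> v) && ((v -> u) && u) = 3 && 3 = 3
((u -> v) <-> (v && !v)) && ((u <-> v) && ((v -> u) && u)) = 3 && 3 = 3
!(((u -> v) <-> (v && !v)) && ((u <-> v) && ((v -> u) && u))) = !3 = 2
No assignment yields a value below 2, so this is the minimum.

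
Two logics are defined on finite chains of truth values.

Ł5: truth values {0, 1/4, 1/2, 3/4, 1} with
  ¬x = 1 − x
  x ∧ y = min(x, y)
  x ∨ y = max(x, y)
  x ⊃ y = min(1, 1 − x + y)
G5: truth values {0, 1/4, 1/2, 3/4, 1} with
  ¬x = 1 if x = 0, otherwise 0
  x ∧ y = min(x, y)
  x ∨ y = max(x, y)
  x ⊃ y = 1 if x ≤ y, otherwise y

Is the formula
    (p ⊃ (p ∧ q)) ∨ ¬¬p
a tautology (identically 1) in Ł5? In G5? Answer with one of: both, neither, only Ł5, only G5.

In Ł5: at p = 1/4, q = 0 the value is 3/4 — not a tautology.
In G5: every assignment gives 1 — tautology.

only G5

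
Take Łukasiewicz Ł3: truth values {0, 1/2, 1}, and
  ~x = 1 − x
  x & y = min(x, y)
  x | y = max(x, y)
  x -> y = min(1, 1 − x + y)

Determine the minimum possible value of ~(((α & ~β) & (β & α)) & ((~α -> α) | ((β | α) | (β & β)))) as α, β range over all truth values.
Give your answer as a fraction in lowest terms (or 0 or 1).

Take α = 1/2, β = 1/2:
~β = ~1/2 = 1/2
α & ~β = 1/2 & 1/2 = 1/2
β & α = 1/2 & 1/2 = 1/2
(α & ~β) & (β & α) = 1/2 & 1/2 = 1/2
~α = ~1/2 = 1/2
~α -> α = 1/2 -> 1/2 = 1
β | α = 1/2 | 1/2 = 1/2
β & β = 1/2 & 1/2 = 1/2
(β | α) | (β & β) = 1/2 | 1/2 = 1/2
(~α -> α) | ((β | α) | (β & β)) = 1 | 1/2 = 1
((α & ~β) & (β & α)) & ((~α -> α) | ((β | α) | (β & β))) = 1/2 & 1 = 1/2
~(((α & ~β) & (β & α)) & ((~α -> α) | ((β | α) | (β & β)))) = ~1/2 = 1/2
No assignment yields a value below 1/2, so this is the minimum.

1/2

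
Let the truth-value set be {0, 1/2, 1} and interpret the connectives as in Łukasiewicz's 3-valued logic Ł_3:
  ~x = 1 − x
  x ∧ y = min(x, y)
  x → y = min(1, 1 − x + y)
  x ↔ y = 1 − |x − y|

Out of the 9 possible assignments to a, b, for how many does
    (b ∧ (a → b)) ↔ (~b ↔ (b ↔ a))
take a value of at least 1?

a = 0, b = 0 ↦ 0  <
a = 0, b = 1/2 ↦ 1/2  <
a = 0, b = 1 ↦ 1  ≥
a = 1/2, b = 0 ↦ 1/2  <
a = 1/2, b = 1/2 ↦ 1  ≥
a = 1/2, b = 1 ↦ 1/2  <
a = 1, b = 0 ↦ 1  ≥
a = 1, b = 1/2 ↦ 1/2  <
a = 1, b = 1 ↦ 0  <
So 3 of the 9 assignments meet the threshold.

3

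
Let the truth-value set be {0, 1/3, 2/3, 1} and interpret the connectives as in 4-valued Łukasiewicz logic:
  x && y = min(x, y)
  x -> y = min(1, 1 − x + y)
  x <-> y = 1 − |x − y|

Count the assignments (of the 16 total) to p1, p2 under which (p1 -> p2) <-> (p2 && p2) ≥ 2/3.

12

p1 = 0, p2 = 0 ↦ 0  <
p1 = 0, p2 = 1/3 ↦ 1/3  <
p1 = 0, p2 = 2/3 ↦ 2/3  ≥
p1 = 0, p2 = 1 ↦ 1  ≥
p1 = 1/3, p2 = 0 ↦ 1/3  <
p1 = 1/3, p2 = 1/3 ↦ 1/3  <
p1 = 1/3, p2 = 2/3 ↦ 2/3  ≥
p1 = 1/3, p2 = 1 ↦ 1  ≥
p1 = 2/3, p2 = 0 ↦ 2/3  ≥
p1 = 2/3, p2 = 1/3 ↦ 2/3  ≥
p1 = 2/3, p2 = 2/3 ↦ 2/3  ≥
p1 = 2/3, p2 = 1 ↦ 1  ≥
p1 = 1, p2 = 0 ↦ 1  ≥
p1 = 1, p2 = 1/3 ↦ 1  ≥
p1 = 1, p2 = 2/3 ↦ 1  ≥
p1 = 1, p2 = 1 ↦ 1  ≥
So 12 of the 16 assignments meet the threshold.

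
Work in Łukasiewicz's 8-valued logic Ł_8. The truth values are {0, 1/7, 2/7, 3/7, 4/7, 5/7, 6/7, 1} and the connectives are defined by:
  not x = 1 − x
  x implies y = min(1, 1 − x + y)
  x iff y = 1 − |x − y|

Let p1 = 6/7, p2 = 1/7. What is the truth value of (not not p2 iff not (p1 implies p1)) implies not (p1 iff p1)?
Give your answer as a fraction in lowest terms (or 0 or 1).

not p2 = not 1/7 = 6/7
not not p2 = not 6/7 = 1/7
p1 implies p1 = 6/7 implies 6/7 = 1
not (p1 implies p1) = not 1 = 0
not not p2 iff not (p1 implies p1) = 1/7 iff 0 = 6/7
p1 iff p1 = 6/7 iff 6/7 = 1
not (p1 iff p1) = not 1 = 0
(not not p2 iff not (p1 implies p1)) implies not (p1 iff p1) = 6/7 implies 0 = 1/7

1/7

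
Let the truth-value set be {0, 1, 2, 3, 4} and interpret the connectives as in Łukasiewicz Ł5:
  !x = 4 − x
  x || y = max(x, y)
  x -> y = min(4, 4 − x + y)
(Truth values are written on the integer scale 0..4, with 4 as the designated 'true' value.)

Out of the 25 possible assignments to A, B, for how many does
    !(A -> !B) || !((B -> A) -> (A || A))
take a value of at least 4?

2

value 4: 2 assignments (counts)
value 3: 5 assignments
value 2: 8 assignments
value 1: 8 assignments
value 0: 2 assignments
So 2 of the 25 assignments meet the threshold.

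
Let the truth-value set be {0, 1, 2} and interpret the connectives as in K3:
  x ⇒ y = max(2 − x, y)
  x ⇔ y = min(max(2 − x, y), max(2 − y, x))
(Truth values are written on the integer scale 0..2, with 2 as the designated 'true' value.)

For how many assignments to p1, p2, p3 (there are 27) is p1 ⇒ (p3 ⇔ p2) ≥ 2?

value 2: 13 assignments (counts)
value 1: 12 assignments
value 0: 2 assignments
So 13 of the 27 assignments meet the threshold.

13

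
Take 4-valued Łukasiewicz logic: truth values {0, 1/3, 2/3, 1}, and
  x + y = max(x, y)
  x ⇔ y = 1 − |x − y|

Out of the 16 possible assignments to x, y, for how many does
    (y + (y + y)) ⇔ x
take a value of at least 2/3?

x = 0, y = 0 ↦ 1  ≥
x = 0, y = 1/3 ↦ 2/3  ≥
x = 0, y = 2/3 ↦ 1/3  <
x = 0, y = 1 ↦ 0  <
x = 1/3, y = 0 ↦ 2/3  ≥
x = 1/3, y = 1/3 ↦ 1  ≥
x = 1/3, y = 2/3 ↦ 2/3  ≥
x = 1/3, y = 1 ↦ 1/3  <
x = 2/3, y = 0 ↦ 1/3  <
x = 2/3, y = 1/3 ↦ 2/3  ≥
x = 2/3, y = 2/3 ↦ 1  ≥
x = 2/3, y = 1 ↦ 2/3  ≥
x = 1, y = 0 ↦ 0  <
x = 1, y = 1/3 ↦ 1/3  <
x = 1, y = 2/3 ↦ 2/3  ≥
x = 1, y = 1 ↦ 1  ≥
So 10 of the 16 assignments meet the threshold.

10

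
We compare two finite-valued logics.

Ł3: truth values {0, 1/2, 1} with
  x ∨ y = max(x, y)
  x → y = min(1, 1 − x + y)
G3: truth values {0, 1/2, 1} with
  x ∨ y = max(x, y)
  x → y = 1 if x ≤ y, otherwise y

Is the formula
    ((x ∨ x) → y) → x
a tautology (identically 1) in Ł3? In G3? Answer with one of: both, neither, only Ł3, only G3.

In Ł3: at x = 0, y = 0 the value is 0 — not a tautology.
In G3: at x = 0, y = 0 the value is 0 — not a tautology.

neither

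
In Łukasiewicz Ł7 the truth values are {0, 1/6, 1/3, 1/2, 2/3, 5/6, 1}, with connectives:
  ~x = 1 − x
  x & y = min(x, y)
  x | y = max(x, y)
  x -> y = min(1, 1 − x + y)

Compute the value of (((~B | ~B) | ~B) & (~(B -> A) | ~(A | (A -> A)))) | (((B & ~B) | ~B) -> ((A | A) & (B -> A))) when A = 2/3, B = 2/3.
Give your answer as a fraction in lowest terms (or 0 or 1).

~B = ~2/3 = 1/3
~B = ~2/3 = 1/3
~B | ~B = 1/3 | 1/3 = 1/3
~B = ~2/3 = 1/3
(~B | ~B) | ~B = 1/3 | 1/3 = 1/3
B -> A = 2/3 -> 2/3 = 1
~(B -> A) = ~1 = 0
A -> A = 2/3 -> 2/3 = 1
A | (A -> A) = 2/3 | 1 = 1
~(A | (A -> A)) = ~1 = 0
~(B -> A) | ~(A | (A -> A)) = 0 | 0 = 0
((~B | ~B) | ~B) & (~(B -> A) | ~(A | (A -> A))) = 1/3 & 0 = 0
~B = ~2/3 = 1/3
B & ~B = 2/3 & 1/3 = 1/3
~B = ~2/3 = 1/3
(B & ~B) | ~B = 1/3 | 1/3 = 1/3
A | A = 2/3 | 2/3 = 2/3
B -> A = 2/3 -> 2/3 = 1
(A | A) & (B -> A) = 2/3 & 1 = 2/3
((B & ~B) | ~B) -> ((A | A) & (B -> A)) = 1/3 -> 2/3 = 1
(((~B | ~B) | ~B) & (~(B -> A) | ~(A | (A -> A)))) | (((B & ~B) | ~B) -> ((A | A) & (B -> A))) = 0 | 1 = 1

1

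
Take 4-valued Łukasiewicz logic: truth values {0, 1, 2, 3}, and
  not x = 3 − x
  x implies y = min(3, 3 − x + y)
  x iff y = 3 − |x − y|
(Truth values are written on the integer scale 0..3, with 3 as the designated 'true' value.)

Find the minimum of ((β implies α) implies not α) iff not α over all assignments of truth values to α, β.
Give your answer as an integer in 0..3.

2

Take α = 1, β = 2:
β implies α = 2 implies 1 = 2
not α = not 1 = 2
(β implies α) implies not α = 2 implies 2 = 3
not α = not 1 = 2
((β implies α) implies not α) iff not α = 3 iff 2 = 2
No assignment yields a value below 2, so this is the minimum.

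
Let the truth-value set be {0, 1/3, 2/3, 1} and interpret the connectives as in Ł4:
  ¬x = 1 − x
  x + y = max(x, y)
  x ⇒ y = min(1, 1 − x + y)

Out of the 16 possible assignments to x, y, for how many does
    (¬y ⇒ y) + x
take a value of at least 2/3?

x = 0, y = 0 ↦ 0  <
x = 0, y = 1/3 ↦ 2/3  ≥
x = 0, y = 2/3 ↦ 1  ≥
x = 0, y = 1 ↦ 1  ≥
x = 1/3, y = 0 ↦ 1/3  <
x = 1/3, y = 1/3 ↦ 2/3  ≥
x = 1/3, y = 2/3 ↦ 1  ≥
x = 1/3, y = 1 ↦ 1  ≥
x = 2/3, y = 0 ↦ 2/3  ≥
x = 2/3, y = 1/3 ↦ 2/3  ≥
x = 2/3, y = 2/3 ↦ 1  ≥
x = 2/3, y = 1 ↦ 1  ≥
x = 1, y = 0 ↦ 1  ≥
x = 1, y = 1/3 ↦ 1  ≥
x = 1, y = 2/3 ↦ 1  ≥
x = 1, y = 1 ↦ 1  ≥
So 14 of the 16 assignments meet the threshold.

14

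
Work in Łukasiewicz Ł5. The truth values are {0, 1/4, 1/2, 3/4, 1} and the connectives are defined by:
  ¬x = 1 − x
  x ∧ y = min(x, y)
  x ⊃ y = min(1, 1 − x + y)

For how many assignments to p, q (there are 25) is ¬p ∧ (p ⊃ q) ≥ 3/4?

value 1: 5 assignments (counts)
value 3/4: 5 assignments (counts)
value 1/2: 5 assignments
value 1/4: 5 assignments
value 0: 5 assignments
So 10 of the 25 assignments meet the threshold.

10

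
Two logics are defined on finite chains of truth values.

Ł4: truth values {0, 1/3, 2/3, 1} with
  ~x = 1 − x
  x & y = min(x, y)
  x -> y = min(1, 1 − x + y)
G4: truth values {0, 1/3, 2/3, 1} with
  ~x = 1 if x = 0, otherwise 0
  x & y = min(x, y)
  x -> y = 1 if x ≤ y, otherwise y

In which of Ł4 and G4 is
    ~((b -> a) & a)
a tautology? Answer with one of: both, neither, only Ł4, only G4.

neither

In Ł4: at a = 1/3, b = 0 the value is 2/3 — not a tautology.
In G4: at a = 1/3, b = 0 the value is 0 — not a tautology.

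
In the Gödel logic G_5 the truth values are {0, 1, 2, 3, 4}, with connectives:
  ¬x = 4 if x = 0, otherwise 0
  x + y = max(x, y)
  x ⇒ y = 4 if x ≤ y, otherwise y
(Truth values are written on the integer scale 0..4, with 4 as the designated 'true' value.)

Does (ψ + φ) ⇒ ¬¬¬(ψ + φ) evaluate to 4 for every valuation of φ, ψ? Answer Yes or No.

Counterexample: take φ = 0, ψ = 1.
ψ + φ = 1 + 0 = 1
ψ + φ = 1 + 0 = 1
¬(ψ + φ) = ¬1 = 0
¬¬(ψ + φ) = ¬0 = 4
¬¬¬(ψ + φ) = ¬4 = 0
(ψ + φ) ⇒ ¬¬¬(ψ + φ) = 1 ⇒ 0 = 0
This gives 0 ≠ 4.

No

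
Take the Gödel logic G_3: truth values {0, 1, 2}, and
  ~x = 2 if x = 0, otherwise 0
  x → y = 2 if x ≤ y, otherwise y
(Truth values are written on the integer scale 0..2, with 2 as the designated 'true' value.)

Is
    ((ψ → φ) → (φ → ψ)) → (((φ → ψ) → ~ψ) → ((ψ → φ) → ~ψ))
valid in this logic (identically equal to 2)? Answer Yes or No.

Yes

φ = 0, ψ = 0 ↦ 2
φ = 0, ψ = 1 ↦ 2
φ = 0, ψ = 2 ↦ 2
φ = 1, ψ = 0 ↦ 2
φ = 1, ψ = 1 ↦ 2
φ = 1, ψ = 2 ↦ 2
φ = 2, ψ = 0 ↦ 2
φ = 2, ψ = 1 ↦ 2
φ = 2, ψ = 2 ↦ 2
Every assignment gives a value ≥ 2.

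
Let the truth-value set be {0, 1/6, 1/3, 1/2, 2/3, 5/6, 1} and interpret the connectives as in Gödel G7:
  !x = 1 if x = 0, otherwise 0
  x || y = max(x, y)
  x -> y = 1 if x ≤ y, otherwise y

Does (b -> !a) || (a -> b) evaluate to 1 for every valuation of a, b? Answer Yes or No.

No

Counterexample: take a = 1/3, b = 1/6.
!a = !1/3 = 0
b -> !a = 1/6 -> 0 = 0
a -> b = 1/3 -> 1/6 = 1/6
(b -> !a) || (a -> b) = 0 || 1/6 = 1/6
This gives 1/6 ≠ 1.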